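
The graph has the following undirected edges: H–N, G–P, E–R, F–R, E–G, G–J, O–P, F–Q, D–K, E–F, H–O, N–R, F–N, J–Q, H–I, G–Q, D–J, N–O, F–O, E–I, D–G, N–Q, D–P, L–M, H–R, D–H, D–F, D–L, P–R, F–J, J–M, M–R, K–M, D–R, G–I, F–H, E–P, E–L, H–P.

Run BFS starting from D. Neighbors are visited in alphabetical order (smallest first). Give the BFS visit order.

Visit D; enqueue F, G, H, J, K, L, P, R → queue [F, G, H, J, K, L, P, R]
Visit F; enqueue E, N, O, Q → queue [G, H, J, K, L, P, R, E, N, O, Q]
Visit G; enqueue I → queue [H, J, K, L, P, R, E, N, O, Q, I]
Visit H → queue [J, K, L, P, R, E, N, O, Q, I]
Visit J; enqueue M → queue [K, L, P, R, E, N, O, Q, I, M]
Visit K → queue [L, P, R, E, N, O, Q, I, M]
Visit L → queue [P, R, E, N, O, Q, I, M]
Visit P → queue [R, E, N, O, Q, I, M]
Visit R → queue [E, N, O, Q, I, M]
Visit E → queue [N, O, Q, I, M]
Visit N → queue [O, Q, I, M]
Visit O → queue [Q, I, M]
Visit Q → queue [I, M]
Visit I → queue [M]
Visit M → queue []

D F G H J K L P R E N O Q I M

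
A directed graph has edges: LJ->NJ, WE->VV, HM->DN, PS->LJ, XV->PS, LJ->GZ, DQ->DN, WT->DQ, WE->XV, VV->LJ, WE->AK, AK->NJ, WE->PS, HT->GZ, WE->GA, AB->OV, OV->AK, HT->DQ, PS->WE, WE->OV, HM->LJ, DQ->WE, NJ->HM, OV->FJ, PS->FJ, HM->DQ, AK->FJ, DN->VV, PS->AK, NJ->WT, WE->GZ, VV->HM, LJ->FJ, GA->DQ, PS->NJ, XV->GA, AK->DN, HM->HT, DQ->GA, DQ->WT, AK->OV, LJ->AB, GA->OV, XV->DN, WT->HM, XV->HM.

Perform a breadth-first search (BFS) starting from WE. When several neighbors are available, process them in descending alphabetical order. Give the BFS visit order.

Visit WE; enqueue XV, VV, PS, OV, GZ, GA, AK → queue [XV, VV, PS, OV, GZ, GA, AK]
Visit XV; enqueue HM, DN → queue [VV, PS, OV, GZ, GA, AK, HM, DN]
Visit VV; enqueue LJ → queue [PS, OV, GZ, GA, AK, HM, DN, LJ]
Visit PS; enqueue NJ, FJ → queue [OV, GZ, GA, AK, HM, DN, LJ, NJ, FJ]
Visit OV → queue [GZ, GA, AK, HM, DN, LJ, NJ, FJ]
Visit GZ → queue [GA, AK, HM, DN, LJ, NJ, FJ]
Visit GA; enqueue DQ → queue [AK, HM, DN, LJ, NJ, FJ, DQ]
Visit AK → queue [HM, DN, LJ, NJ, FJ, DQ]
Visit HM; enqueue HT → queue [DN, LJ, NJ, FJ, DQ, HT]
Visit DN → queue [LJ, NJ, FJ, DQ, HT]
Visit LJ; enqueue AB → queue [NJ, FJ, DQ, HT, AB]
Visit NJ; enqueue WT → queue [FJ, DQ, HT, AB, WT]
Visit FJ → queue [DQ, HT, AB, WT]
Visit DQ → queue [HT, AB, WT]
Visit HT → queue [AB, WT]
Visit AB → queue [WT]
Visit WT → queue []

WE, XV, VV, PS, OV, GZ, GA, AK, HM, DN, LJ, NJ, FJ, DQ, HT, AB, WT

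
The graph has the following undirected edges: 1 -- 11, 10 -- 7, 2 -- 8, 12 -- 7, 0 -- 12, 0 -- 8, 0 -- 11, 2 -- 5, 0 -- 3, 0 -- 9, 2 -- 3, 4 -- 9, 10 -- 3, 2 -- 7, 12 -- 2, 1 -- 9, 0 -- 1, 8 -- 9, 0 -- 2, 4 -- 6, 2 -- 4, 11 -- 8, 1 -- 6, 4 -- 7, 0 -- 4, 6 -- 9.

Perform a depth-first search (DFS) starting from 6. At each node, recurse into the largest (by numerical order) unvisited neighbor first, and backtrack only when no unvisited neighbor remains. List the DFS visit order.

6, 9, 8, 11, 1, 0, 12, 7, 10, 3, 2, 5, 4

Visit 6
6 → 9
9 → 8
8 → 11
11 → 1
1 → 0
0 → 12
12 → 7
7 → 10
10 → 3
3 → 2
2 → 5
2 → 4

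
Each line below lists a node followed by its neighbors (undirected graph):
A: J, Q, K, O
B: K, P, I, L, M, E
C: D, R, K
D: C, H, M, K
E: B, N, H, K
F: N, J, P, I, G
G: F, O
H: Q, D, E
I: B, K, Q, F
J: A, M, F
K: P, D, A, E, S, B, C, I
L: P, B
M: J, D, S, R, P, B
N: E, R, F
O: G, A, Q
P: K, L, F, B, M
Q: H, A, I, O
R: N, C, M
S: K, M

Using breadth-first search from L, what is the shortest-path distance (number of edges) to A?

3

Level 0: L
Level 1: B, P
Level 2: E, F, I, K, M
Level 3: A, C, D, G, H, J, N, Q, R, S
Level 4: O
A first appears at level 3.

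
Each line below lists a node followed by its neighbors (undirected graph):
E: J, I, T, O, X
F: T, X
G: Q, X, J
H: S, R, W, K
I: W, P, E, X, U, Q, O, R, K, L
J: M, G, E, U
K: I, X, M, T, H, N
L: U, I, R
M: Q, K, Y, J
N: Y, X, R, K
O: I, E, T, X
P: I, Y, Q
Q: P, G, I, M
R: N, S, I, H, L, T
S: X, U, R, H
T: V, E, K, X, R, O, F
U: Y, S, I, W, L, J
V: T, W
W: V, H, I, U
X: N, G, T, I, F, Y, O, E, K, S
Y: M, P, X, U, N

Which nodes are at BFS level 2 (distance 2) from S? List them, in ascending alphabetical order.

E, F, G, I, J, K, L, N, O, T, W, Y

Level 0: S
Level 1: H, R, U, X
Level 2: E, F, G, I, J, K, L, N, O, T, W, Y
Level 3: M, P, Q, V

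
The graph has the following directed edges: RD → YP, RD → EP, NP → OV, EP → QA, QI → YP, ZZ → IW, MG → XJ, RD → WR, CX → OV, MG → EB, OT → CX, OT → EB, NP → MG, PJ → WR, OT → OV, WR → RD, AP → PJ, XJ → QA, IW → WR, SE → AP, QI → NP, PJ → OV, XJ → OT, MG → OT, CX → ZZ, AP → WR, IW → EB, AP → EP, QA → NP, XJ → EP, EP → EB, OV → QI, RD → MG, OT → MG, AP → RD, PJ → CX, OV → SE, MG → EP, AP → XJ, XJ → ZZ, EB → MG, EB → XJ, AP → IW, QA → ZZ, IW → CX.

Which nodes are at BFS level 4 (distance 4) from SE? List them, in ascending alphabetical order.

NP, QI

Level 0: SE
Level 1: AP
Level 2: EP, IW, PJ, RD, WR, XJ
Level 3: CX, EB, MG, OT, OV, QA, YP, ZZ
Level 4: NP, QI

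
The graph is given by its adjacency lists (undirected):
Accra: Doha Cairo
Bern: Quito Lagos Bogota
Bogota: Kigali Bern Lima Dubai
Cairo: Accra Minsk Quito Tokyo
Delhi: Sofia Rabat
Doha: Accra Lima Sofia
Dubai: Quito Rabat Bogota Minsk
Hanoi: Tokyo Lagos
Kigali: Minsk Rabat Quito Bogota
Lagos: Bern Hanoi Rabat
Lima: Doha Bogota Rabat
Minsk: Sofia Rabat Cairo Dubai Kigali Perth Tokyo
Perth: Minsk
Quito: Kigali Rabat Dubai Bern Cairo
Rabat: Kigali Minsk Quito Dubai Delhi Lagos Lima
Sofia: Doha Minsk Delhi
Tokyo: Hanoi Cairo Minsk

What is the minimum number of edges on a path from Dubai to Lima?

2

Level 0: Dubai
Level 1: Bogota, Minsk, Quito, Rabat
Level 2: Bern, Cairo, Delhi, Kigali, Lagos, Lima, Perth, Sofia, Tokyo
Level 3: Accra, Doha, Hanoi
Lima first appears at level 2.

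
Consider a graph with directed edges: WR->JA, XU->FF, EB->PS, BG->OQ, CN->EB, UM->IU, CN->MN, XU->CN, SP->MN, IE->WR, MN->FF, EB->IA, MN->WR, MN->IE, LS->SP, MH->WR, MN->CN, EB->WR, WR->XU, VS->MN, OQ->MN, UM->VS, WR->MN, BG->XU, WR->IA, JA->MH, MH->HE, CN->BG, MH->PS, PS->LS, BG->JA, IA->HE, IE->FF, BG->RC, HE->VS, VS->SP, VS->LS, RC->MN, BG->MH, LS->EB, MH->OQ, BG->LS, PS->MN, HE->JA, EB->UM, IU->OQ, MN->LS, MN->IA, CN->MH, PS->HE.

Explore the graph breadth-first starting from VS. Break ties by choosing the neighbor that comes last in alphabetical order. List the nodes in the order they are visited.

VS SP MN LS WR IE IA FF CN EB XU JA HE MH BG UM PS OQ RC IU

Visit VS; enqueue SP, MN, LS → queue [SP, MN, LS]
Visit SP → queue [MN, LS]
Visit MN; enqueue WR, IE, IA, FF, CN → queue [LS, WR, IE, IA, FF, CN]
Visit LS; enqueue EB → queue [WR, IE, IA, FF, CN, EB]
Visit WR; enqueue XU, JA → queue [IE, IA, FF, CN, EB, XU, JA]
Visit IE → queue [IA, FF, CN, EB, XU, JA]
Visit IA; enqueue HE → queue [FF, CN, EB, XU, JA, HE]
Visit FF → queue [CN, EB, XU, JA, HE]
Visit CN; enqueue MH, BG → queue [EB, XU, JA, HE, MH, BG]
Visit EB; enqueue UM, PS → queue [XU, JA, HE, MH, BG, UM, PS]
Visit XU → queue [JA, HE, MH, BG, UM, PS]
Visit JA → queue [HE, MH, BG, UM, PS]
Visit HE → queue [MH, BG, UM, PS]
Visit MH; enqueue OQ → queue [BG, UM, PS, OQ]
Visit BG; enqueue RC → queue [UM, PS, OQ, RC]
Visit UM; enqueue IU → queue [PS, OQ, RC, IU]
Visit PS → queue [OQ, RC, IU]
Visit OQ → queue [RC, IU]
Visit RC → queue [IU]
Visit IU → queue []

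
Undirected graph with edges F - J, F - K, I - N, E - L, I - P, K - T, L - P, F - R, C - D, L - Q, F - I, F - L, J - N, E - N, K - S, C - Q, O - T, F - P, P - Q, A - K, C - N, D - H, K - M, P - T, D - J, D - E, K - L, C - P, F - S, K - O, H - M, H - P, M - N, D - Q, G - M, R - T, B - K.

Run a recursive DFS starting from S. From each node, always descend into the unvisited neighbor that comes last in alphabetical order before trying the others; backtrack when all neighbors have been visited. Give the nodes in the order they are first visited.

Visit S
S → K
K → T
T → R
R → F
F → P
P → Q
Q → L
L → E
E → N
N → M
M → H
H → D
D → J
D → C
M → G
N → I
T → O
K → B
K → A

S → K → T → R → F → P → Q → L → E → N → M → H → D → J → C → G → I → O → B → A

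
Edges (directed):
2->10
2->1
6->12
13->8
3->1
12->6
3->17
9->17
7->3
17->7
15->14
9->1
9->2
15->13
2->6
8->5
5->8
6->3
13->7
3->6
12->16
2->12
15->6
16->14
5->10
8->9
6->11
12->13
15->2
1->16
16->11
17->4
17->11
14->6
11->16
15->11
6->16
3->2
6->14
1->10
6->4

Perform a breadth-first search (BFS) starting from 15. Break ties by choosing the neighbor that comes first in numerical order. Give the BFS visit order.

15 -> 2 -> 6 -> 11 -> 13 -> 14 -> 1 -> 10 -> 12 -> 3 -> 4 -> 16 -> 7 -> 8 -> 17 -> 5 -> 9

Visit 15; enqueue 2, 6, 11, 13, 14 → queue [2, 6, 11, 13, 14]
Visit 2; enqueue 1, 10, 12 → queue [6, 11, 13, 14, 1, 10, 12]
Visit 6; enqueue 3, 4, 16 → queue [11, 13, 14, 1, 10, 12, 3, 4, 16]
Visit 11 → queue [13, 14, 1, 10, 12, 3, 4, 16]
Visit 13; enqueue 7, 8 → queue [14, 1, 10, 12, 3, 4, 16, 7, 8]
Visit 14 → queue [1, 10, 12, 3, 4, 16, 7, 8]
Visit 1 → queue [10, 12, 3, 4, 16, 7, 8]
Visit 10 → queue [12, 3, 4, 16, 7, 8]
Visit 12 → queue [3, 4, 16, 7, 8]
Visit 3; enqueue 17 → queue [4, 16, 7, 8, 17]
Visit 4 → queue [16, 7, 8, 17]
Visit 16 → queue [7, 8, 17]
Visit 7 → queue [8, 17]
Visit 8; enqueue 5, 9 → queue [17, 5, 9]
Visit 17 → queue [5, 9]
Visit 5 → queue [9]
Visit 9 → queue []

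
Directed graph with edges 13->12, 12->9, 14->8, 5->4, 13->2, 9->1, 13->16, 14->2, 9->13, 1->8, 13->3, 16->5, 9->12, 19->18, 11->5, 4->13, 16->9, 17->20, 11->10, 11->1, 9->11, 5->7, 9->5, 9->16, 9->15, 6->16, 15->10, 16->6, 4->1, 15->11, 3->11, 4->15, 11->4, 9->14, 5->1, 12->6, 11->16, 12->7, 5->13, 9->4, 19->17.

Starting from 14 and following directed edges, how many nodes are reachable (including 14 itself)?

BFS from 14 visits: 14, 2, 8
Reachable nodes: 3 of 20 total.

3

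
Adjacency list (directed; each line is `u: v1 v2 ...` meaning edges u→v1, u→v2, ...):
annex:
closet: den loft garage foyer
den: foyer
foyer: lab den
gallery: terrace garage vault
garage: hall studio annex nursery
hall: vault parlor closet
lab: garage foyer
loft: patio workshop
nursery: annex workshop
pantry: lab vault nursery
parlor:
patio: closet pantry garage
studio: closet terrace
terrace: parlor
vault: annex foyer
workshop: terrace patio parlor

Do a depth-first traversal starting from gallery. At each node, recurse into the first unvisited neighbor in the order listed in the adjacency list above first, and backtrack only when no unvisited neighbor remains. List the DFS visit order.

Visit gallery
gallery → terrace
terrace → parlor
gallery → garage
garage → hall
hall → vault
vault → annex
vault → foyer
foyer → lab
foyer → den
hall → closet
closet → loft
loft → patio
patio → pantry
pantry → nursery
nursery → workshop
garage → studio

gallery -> terrace -> parlor -> garage -> hall -> vault -> annex -> foyer -> lab -> den -> closet -> loft -> patio -> pantry -> nursery -> workshop -> studio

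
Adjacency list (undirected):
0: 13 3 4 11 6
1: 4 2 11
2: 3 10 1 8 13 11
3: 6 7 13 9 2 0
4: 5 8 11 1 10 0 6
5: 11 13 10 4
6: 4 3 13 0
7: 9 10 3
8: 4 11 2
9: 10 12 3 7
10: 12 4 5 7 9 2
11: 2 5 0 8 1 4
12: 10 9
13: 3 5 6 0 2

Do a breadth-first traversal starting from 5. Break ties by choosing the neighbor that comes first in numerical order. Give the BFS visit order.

5 -> 4 -> 10 -> 11 -> 13 -> 0 -> 1 -> 6 -> 8 -> 2 -> 7 -> 9 -> 12 -> 3

Visit 5; enqueue 4, 10, 11, 13 → queue [4, 10, 11, 13]
Visit 4; enqueue 0, 1, 6, 8 → queue [10, 11, 13, 0, 1, 6, 8]
Visit 10; enqueue 2, 7, 9, 12 → queue [11, 13, 0, 1, 6, 8, 2, 7, 9, 12]
Visit 11 → queue [13, 0, 1, 6, 8, 2, 7, 9, 12]
Visit 13; enqueue 3 → queue [0, 1, 6, 8, 2, 7, 9, 12, 3]
Visit 0 → queue [1, 6, 8, 2, 7, 9, 12, 3]
Visit 1 → queue [6, 8, 2, 7, 9, 12, 3]
Visit 6 → queue [8, 2, 7, 9, 12, 3]
Visit 8 → queue [2, 7, 9, 12, 3]
Visit 2 → queue [7, 9, 12, 3]
Visit 7 → queue [9, 12, 3]
Visit 9 → queue [12, 3]
Visit 12 → queue [3]
Visit 3 → queue []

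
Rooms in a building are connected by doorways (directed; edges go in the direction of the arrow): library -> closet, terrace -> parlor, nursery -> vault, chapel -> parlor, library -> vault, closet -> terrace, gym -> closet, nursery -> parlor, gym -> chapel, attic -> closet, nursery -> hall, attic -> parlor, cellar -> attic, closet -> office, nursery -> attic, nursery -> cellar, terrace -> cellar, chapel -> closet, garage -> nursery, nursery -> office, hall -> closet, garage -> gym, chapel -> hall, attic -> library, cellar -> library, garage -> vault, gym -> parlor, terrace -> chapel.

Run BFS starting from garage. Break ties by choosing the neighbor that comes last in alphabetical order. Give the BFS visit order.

garage, vault, nursery, gym, parlor, office, hall, cellar, attic, closet, chapel, library, terrace

Visit garage; enqueue vault, nursery, gym → queue [vault, nursery, gym]
Visit vault → queue [nursery, gym]
Visit nursery; enqueue parlor, office, hall, cellar, attic → queue [gym, parlor, office, hall, cellar, attic]
Visit gym; enqueue closet, chapel → queue [parlor, office, hall, cellar, attic, closet, chapel]
Visit parlor → queue [office, hall, cellar, attic, closet, chapel]
Visit office → queue [hall, cellar, attic, closet, chapel]
Visit hall → queue [cellar, attic, closet, chapel]
Visit cellar; enqueue library → queue [attic, closet, chapel, library]
Visit attic → queue [closet, chapel, library]
Visit closet; enqueue terrace → queue [chapel, library, terrace]
Visit chapel → queue [library, terrace]
Visit library → queue [terrace]
Visit terrace → queue []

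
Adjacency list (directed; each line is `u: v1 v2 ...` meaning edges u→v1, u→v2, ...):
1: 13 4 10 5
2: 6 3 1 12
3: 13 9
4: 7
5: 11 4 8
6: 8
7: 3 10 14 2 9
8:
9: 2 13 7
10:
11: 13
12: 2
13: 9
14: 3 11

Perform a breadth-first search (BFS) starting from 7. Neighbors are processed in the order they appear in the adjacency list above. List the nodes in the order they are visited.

Visit 7; enqueue 3, 10, 14, 2, 9 → queue [3, 10, 14, 2, 9]
Visit 3; enqueue 13 → queue [10, 14, 2, 9, 13]
Visit 10 → queue [14, 2, 9, 13]
Visit 14; enqueue 11 → queue [2, 9, 13, 11]
Visit 2; enqueue 6, 1, 12 → queue [9, 13, 11, 6, 1, 12]
Visit 9 → queue [13, 11, 6, 1, 12]
Visit 13 → queue [11, 6, 1, 12]
Visit 11 → queue [6, 1, 12]
Visit 6; enqueue 8 → queue [1, 12, 8]
Visit 1; enqueue 4, 5 → queue [12, 8, 4, 5]
Visit 12 → queue [8, 4, 5]
Visit 8 → queue [4, 5]
Visit 4 → queue [5]
Visit 5 → queue []

7 -> 3 -> 10 -> 14 -> 2 -> 9 -> 13 -> 11 -> 6 -> 1 -> 12 -> 8 -> 4 -> 5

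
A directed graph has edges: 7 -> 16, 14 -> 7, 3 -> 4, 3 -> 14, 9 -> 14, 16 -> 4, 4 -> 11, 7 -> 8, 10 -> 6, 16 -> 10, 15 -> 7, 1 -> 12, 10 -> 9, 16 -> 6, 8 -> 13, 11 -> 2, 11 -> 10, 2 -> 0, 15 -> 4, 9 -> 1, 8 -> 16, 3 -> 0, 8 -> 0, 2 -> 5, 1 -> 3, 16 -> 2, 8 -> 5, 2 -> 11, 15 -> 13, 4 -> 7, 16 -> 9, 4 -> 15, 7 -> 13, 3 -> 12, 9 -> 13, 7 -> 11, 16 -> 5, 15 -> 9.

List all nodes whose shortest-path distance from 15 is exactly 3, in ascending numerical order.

0, 2, 3, 5, 6, 10, 12

Level 0: 15
Level 1: 4, 7, 9, 13
Level 2: 1, 8, 11, 14, 16
Level 3: 0, 2, 3, 5, 6, 10, 12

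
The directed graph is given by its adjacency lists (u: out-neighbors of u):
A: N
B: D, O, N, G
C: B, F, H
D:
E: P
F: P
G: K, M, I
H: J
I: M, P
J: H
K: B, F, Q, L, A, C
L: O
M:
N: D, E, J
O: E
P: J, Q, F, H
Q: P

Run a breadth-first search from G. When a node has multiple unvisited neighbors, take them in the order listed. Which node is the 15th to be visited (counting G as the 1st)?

H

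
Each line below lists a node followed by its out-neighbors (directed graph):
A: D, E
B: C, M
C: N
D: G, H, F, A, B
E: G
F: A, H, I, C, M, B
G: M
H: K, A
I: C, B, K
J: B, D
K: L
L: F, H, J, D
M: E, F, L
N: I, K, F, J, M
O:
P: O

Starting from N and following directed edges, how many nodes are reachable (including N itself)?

14

BFS from N visits: N, M, K, J, I, F, L, E, D, B, C, H, A, G
Reachable nodes: 14 of 16 total.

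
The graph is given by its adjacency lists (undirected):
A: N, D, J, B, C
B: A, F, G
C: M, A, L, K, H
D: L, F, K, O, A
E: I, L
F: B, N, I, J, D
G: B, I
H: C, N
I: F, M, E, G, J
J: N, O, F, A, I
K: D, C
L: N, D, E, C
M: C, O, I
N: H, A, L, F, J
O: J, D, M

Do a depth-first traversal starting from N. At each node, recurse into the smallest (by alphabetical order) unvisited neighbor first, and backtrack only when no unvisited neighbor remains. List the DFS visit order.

Visit N
N → A
A → B
B → F
F → D
D → K
K → C
C → H
C → L
L → E
E → I
I → G
I → J
J → O
O → M

N, A, B, F, D, K, C, H, L, E, I, G, J, O, M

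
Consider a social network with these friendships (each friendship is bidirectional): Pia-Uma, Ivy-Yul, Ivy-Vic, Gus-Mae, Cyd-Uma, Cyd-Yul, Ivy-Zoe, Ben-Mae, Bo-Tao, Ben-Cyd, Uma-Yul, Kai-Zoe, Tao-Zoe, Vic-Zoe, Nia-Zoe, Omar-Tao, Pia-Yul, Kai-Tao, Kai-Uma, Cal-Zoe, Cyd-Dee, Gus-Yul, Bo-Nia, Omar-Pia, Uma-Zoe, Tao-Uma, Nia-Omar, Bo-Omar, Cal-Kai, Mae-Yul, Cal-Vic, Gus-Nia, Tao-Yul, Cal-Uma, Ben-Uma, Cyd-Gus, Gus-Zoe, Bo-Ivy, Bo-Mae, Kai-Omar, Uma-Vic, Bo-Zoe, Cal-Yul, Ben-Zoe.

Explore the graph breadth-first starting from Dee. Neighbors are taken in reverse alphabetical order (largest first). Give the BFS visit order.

Dee, Cyd, Yul, Uma, Gus, Ben, Tao, Pia, Mae, Ivy, Cal, Zoe, Vic, Kai, Nia, Omar, Bo

Visit Dee; enqueue Cyd → queue [Cyd]
Visit Cyd; enqueue Yul, Uma, Gus, Ben → queue [Yul, Uma, Gus, Ben]
Visit Yul; enqueue Tao, Pia, Mae, Ivy, Cal → queue [Uma, Gus, Ben, Tao, Pia, Mae, Ivy, Cal]
Visit Uma; enqueue Zoe, Vic, Kai → queue [Gus, Ben, Tao, Pia, Mae, Ivy, Cal, Zoe, Vic, Kai]
Visit Gus; enqueue Nia → queue [Ben, Tao, Pia, Mae, Ivy, Cal, Zoe, Vic, Kai, Nia]
Visit Ben → queue [Tao, Pia, Mae, Ivy, Cal, Zoe, Vic, Kai, Nia]
Visit Tao; enqueue Omar, Bo → queue [Pia, Mae, Ivy, Cal, Zoe, Vic, Kai, Nia, Omar, Bo]
Visit Pia → queue [Mae, Ivy, Cal, Zoe, Vic, Kai, Nia, Omar, Bo]
Visit Mae → queue [Ivy, Cal, Zoe, Vic, Kai, Nia, Omar, Bo]
Visit Ivy → queue [Cal, Zoe, Vic, Kai, Nia, Omar, Bo]
Visit Cal → queue [Zoe, Vic, Kai, Nia, Omar, Bo]
Visit Zoe → queue [Vic, Kai, Nia, Omar, Bo]
Visit Vic → queue [Kai, Nia, Omar, Bo]
Visit Kai → queue [Nia, Omar, Bo]
Visit Nia → queue [Omar, Bo]
Visit Omar → queue [Bo]
Visit Bo → queue []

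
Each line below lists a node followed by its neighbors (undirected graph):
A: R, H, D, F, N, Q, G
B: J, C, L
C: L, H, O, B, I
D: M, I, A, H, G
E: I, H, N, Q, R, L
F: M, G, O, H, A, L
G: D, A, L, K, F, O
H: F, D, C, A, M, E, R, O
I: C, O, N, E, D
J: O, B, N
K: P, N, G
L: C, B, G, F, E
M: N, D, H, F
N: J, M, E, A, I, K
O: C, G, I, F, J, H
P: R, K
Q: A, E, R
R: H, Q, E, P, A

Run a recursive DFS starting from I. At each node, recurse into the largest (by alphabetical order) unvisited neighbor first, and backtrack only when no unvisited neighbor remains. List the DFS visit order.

Visit I
I → O
O → J
J → N
N → M
M → H
H → R
R → Q
Q → E
E → L
L → G
G → K
K → P
G → F
F → A
A → D
L → C
C → B

I, O, J, N, M, H, R, Q, E, L, G, K, P, F, A, D, C, B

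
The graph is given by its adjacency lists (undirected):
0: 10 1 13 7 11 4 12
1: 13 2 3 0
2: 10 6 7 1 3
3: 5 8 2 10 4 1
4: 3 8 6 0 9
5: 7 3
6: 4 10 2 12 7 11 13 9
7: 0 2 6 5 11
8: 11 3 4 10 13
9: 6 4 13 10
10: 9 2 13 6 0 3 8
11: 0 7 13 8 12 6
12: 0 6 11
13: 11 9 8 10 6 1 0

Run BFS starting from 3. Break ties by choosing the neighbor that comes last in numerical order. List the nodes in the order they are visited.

3 -> 10 -> 8 -> 5 -> 4 -> 2 -> 1 -> 13 -> 9 -> 6 -> 0 -> 11 -> 7 -> 12

Visit 3; enqueue 10, 8, 5, 4, 2, 1 → queue [10, 8, 5, 4, 2, 1]
Visit 10; enqueue 13, 9, 6, 0 → queue [8, 5, 4, 2, 1, 13, 9, 6, 0]
Visit 8; enqueue 11 → queue [5, 4, 2, 1, 13, 9, 6, 0, 11]
Visit 5; enqueue 7 → queue [4, 2, 1, 13, 9, 6, 0, 11, 7]
Visit 4 → queue [2, 1, 13, 9, 6, 0, 11, 7]
Visit 2 → queue [1, 13, 9, 6, 0, 11, 7]
Visit 1 → queue [13, 9, 6, 0, 11, 7]
Visit 13 → queue [9, 6, 0, 11, 7]
Visit 9 → queue [6, 0, 11, 7]
Visit 6; enqueue 12 → queue [0, 11, 7, 12]
Visit 0 → queue [11, 7, 12]
Visit 11 → queue [7, 12]
Visit 7 → queue [12]
Visit 12 → queue []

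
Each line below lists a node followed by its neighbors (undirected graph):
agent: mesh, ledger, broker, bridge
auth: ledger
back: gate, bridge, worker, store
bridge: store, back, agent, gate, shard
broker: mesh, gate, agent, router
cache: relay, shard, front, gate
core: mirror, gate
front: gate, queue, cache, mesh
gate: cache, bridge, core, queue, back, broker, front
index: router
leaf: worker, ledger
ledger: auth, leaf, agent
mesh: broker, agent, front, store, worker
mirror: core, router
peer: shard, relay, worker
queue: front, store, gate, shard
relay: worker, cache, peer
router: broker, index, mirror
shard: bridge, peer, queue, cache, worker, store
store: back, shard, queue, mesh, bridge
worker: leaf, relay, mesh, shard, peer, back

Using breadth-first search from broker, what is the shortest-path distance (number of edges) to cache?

2

Level 0: broker
Level 1: agent, gate, mesh, router
Level 2: back, bridge, cache, core, front, index, ledger, mirror, queue, store, worker
Level 3: auth, leaf, peer, relay, shard
cache first appears at level 2.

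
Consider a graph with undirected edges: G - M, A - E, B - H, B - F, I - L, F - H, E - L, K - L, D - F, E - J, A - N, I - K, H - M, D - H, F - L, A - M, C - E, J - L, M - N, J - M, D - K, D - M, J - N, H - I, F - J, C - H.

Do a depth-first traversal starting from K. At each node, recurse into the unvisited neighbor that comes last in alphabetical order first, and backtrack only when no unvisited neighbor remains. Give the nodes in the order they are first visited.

Visit K
K → L
L → J
J → N
N → M
M → H
H → I
H → F
F → D
F → B
H → C
C → E
E → A
M → G

K L J N M H I F D B C E A G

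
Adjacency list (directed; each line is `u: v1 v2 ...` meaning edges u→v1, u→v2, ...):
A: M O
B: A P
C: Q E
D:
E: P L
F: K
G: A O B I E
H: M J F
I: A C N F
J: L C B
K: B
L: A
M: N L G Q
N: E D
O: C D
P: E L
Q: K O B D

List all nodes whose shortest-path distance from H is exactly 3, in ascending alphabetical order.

A, D, E, I, O, P

Level 0: H
Level 1: F, J, M
Level 2: B, C, G, K, L, N, Q
Level 3: A, D, E, I, O, P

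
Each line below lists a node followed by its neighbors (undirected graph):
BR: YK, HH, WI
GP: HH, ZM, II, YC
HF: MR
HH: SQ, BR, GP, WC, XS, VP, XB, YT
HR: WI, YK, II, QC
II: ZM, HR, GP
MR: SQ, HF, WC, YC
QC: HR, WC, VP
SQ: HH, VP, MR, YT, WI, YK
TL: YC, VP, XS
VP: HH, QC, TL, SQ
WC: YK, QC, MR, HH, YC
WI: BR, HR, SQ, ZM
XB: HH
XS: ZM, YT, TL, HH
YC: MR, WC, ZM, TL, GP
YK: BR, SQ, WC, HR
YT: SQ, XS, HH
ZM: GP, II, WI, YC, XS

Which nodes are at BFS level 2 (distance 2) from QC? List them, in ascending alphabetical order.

HH, II, MR, SQ, TL, WI, YC, YK

Level 0: QC
Level 1: HR, VP, WC
Level 2: HH, II, MR, SQ, TL, WI, YC, YK
Level 3: BR, GP, HF, XB, XS, YT, ZM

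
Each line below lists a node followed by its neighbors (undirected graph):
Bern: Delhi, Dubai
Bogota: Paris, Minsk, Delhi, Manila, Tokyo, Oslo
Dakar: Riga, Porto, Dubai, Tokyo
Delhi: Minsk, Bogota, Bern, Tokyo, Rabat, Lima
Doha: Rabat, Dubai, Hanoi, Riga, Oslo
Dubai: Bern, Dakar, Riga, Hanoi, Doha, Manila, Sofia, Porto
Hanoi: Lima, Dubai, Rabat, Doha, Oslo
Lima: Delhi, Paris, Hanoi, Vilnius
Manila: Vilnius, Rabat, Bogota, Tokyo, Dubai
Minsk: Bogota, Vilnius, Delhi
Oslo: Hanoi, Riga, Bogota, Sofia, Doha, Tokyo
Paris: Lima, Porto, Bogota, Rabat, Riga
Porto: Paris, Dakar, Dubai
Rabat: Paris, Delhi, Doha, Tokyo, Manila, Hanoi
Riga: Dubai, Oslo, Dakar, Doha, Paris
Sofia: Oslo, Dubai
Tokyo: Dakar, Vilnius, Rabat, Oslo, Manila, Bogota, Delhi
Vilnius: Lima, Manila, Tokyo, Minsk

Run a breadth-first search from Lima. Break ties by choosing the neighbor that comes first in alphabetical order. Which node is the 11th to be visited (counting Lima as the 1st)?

Doha

Visit Lima; enqueue Delhi, Hanoi, Paris, Vilnius → queue [Delhi, Hanoi, Paris, Vilnius]
Visit Delhi; enqueue Bern, Bogota, Minsk, Rabat, Tokyo → queue [Hanoi, Paris, Vilnius, Bern, Bogota, Minsk, Rabat, Tokyo]
Visit Hanoi; enqueue Doha, Dubai, Oslo → queue [Paris, Vilnius, Bern, Bogota, Minsk, Rabat, Tokyo, Doha, Dubai, Oslo]
Visit Paris; enqueue Porto, Riga → queue [Vilnius, Bern, Bogota, Minsk, Rabat, Tokyo, Doha, Dubai, Oslo, Porto, Riga]
Visit Vilnius; enqueue Manila → queue [Bern, Bogota, Minsk, Rabat, Tokyo, Doha, Dubai, Oslo, Porto, Riga, Manila]
Visit Bern → queue [Bogota, Minsk, Rabat, Tokyo, Doha, Dubai, Oslo, Porto, Riga, Manila]
Visit Bogota → queue [Minsk, Rabat, Tokyo, Doha, Dubai, Oslo, Porto, Riga, Manila]
Visit Minsk → queue [Rabat, Tokyo, Doha, Dubai, Oslo, Porto, Riga, Manila]
Visit Rabat → queue [Tokyo, Doha, Dubai, Oslo, Porto, Riga, Manila]
Visit Tokyo; enqueue Dakar → queue [Doha, Dubai, Oslo, Porto, Riga, Manila, Dakar]
Visit Doha → queue [Dubai, Oslo, Porto, Riga, Manila, Dakar]
Visit Dubai; enqueue Sofia → queue [Oslo, Porto, Riga, Manila, Dakar, Sofia]
Visit Oslo → queue [Porto, Riga, Manila, Dakar, Sofia]
Visit Porto → queue [Riga, Manila, Dakar, Sofia]
Visit Riga → queue [Manila, Dakar, Sofia]
Visit Manila → queue [Dakar, Sofia]
Visit Dakar → queue [Sofia]
Visit Sofia → queue []

Visit order: Lima, Delhi, Hanoi, Paris, Vilnius, Bern, Bogota, Minsk, Rabat, Tokyo, Doha, Dubai, Oslo, Porto, Riga, Manila, Dakar, Sofia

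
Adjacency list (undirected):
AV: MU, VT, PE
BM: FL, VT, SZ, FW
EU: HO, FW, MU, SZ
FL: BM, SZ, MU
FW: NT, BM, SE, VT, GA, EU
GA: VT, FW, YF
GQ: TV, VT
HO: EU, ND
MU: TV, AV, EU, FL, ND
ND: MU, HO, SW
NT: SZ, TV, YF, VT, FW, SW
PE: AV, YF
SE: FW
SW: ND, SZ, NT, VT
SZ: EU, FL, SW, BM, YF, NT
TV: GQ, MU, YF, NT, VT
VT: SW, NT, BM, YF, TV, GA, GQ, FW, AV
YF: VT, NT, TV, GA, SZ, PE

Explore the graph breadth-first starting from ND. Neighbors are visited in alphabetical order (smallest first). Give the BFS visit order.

ND, HO, MU, SW, EU, AV, FL, TV, NT, SZ, VT, FW, PE, BM, GQ, YF, GA, SE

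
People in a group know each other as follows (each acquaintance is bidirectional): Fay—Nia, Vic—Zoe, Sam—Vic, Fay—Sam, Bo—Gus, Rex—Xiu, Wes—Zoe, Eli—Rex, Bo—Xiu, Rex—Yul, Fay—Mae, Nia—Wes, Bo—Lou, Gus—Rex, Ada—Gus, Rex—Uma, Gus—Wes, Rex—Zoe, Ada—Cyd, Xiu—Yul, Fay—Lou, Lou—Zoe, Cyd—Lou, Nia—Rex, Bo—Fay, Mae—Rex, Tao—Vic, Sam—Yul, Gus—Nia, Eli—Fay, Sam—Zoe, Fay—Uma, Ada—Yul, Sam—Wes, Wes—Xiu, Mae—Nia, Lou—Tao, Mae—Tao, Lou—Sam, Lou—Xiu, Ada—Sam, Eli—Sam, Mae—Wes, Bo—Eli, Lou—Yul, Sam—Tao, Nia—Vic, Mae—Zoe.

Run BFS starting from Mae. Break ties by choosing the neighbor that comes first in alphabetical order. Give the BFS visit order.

Visit Mae; enqueue Fay, Nia, Rex, Tao, Wes, Zoe → queue [Fay, Nia, Rex, Tao, Wes, Zoe]
Visit Fay; enqueue Bo, Eli, Lou, Sam, Uma → queue [Nia, Rex, Tao, Wes, Zoe, Bo, Eli, Lou, Sam, Uma]
Visit Nia; enqueue Gus, Vic → queue [Rex, Tao, Wes, Zoe, Bo, Eli, Lou, Sam, Uma, Gus, Vic]
Visit Rex; enqueue Xiu, Yul → queue [Tao, Wes, Zoe, Bo, Eli, Lou, Sam, Uma, Gus, Vic, Xiu, Yul]
Visit Tao → queue [Wes, Zoe, Bo, Eli, Lou, Sam, Uma, Gus, Vic, Xiu, Yul]
Visit Wes → queue [Zoe, Bo, Eli, Lou, Sam, Uma, Gus, Vic, Xiu, Yul]
Visit Zoe → queue [Bo, Eli, Lou, Sam, Uma, Gus, Vic, Xiu, Yul]
Visit Bo → queue [Eli, Lou, Sam, Uma, Gus, Vic, Xiu, Yul]
Visit Eli → queue [Lou, Sam, Uma, Gus, Vic, Xiu, Yul]
Visit Lou; enqueue Cyd → queue [Sam, Uma, Gus, Vic, Xiu, Yul, Cyd]
Visit Sam; enqueue Ada → queue [Uma, Gus, Vic, Xiu, Yul, Cyd, Ada]
Visit Uma → queue [Gus, Vic, Xiu, Yul, Cyd, Ada]
Visit Gus → queue [Vic, Xiu, Yul, Cyd, Ada]
Visit Vic → queue [Xiu, Yul, Cyd, Ada]
Visit Xiu → queue [Yul, Cyd, Ada]
Visit Yul → queue [Cyd, Ada]
Visit Cyd → queue [Ada]
Visit Ada → queue []

Mae Fay Nia Rex Tao Wes Zoe Bo Eli Lou Sam Uma Gus Vic Xiu Yul Cyd Ada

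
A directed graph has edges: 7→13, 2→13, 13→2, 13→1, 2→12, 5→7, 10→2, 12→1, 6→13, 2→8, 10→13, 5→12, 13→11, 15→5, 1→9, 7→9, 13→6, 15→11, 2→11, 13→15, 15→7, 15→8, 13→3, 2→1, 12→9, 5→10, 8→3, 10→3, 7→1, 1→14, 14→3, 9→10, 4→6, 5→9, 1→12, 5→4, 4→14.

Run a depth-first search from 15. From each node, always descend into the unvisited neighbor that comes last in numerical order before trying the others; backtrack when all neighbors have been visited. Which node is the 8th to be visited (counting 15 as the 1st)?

Visit 15
15 → 11
15 → 8
8 → 3
15 → 7
7 → 13
13 → 6
13 → 2
2 → 12
12 → 9
9 → 10
12 → 1
1 → 14
15 → 5
5 → 4

Visit order: 15, 11, 8, 3, 7, 13, 6, 2, 12, 9, 10, 1, 14, 5, 4

2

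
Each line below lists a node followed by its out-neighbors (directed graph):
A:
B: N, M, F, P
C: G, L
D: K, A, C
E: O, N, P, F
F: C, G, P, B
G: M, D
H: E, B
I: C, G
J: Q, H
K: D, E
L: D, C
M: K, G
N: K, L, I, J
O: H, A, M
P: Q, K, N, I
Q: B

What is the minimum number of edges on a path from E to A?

Level 0: E
Level 1: F, N, O, P
Level 2: A, B, C, G, H, I, J, K, L, M, Q
Level 3: D
A first appears at level 2.

2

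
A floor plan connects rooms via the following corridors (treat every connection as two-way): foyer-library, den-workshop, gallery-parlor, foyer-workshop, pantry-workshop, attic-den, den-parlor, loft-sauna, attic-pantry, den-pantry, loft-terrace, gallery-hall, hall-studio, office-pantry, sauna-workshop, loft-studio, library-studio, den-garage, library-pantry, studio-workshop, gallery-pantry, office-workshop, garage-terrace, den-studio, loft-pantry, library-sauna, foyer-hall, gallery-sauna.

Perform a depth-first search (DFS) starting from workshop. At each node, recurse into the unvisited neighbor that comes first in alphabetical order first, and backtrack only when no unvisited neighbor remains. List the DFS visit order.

Visit workshop
workshop → den
den → attic
attic → pantry
pantry → gallery
gallery → hall
hall → foyer
foyer → library
library → sauna
sauna → loft
loft → studio
loft → terrace
terrace → garage
gallery → parlor
pantry → office

workshop → den → attic → pantry → gallery → hall → foyer → library → sauna → loft → studio → terrace → garage → parlor → office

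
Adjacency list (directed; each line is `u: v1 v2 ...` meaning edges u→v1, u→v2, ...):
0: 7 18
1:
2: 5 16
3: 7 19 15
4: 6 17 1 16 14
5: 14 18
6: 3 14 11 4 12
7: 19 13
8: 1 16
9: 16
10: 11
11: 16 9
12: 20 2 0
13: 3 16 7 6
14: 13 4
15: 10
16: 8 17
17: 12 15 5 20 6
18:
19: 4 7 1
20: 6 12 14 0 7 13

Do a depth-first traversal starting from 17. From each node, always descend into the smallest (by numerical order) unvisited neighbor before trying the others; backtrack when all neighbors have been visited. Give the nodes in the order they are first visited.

17 5 14 4 1 6 3 7 13 16 8 19 15 10 11 9 12 0 18 2 20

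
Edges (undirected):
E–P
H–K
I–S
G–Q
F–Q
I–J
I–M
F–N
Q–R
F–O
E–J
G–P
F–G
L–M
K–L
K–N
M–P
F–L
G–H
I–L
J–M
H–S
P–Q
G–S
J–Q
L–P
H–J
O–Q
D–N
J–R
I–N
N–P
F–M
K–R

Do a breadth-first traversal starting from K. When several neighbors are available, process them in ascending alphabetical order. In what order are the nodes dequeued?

Visit K; enqueue H, L, N, R → queue [H, L, N, R]
Visit H; enqueue G, J, S → queue [L, N, R, G, J, S]
Visit L; enqueue F, I, M, P → queue [N, R, G, J, S, F, I, M, P]
Visit N; enqueue D → queue [R, G, J, S, F, I, M, P, D]
Visit R; enqueue Q → queue [G, J, S, F, I, M, P, D, Q]
Visit G → queue [J, S, F, I, M, P, D, Q]
Visit J; enqueue E → queue [S, F, I, M, P, D, Q, E]
Visit S → queue [F, I, M, P, D, Q, E]
Visit F; enqueue O → queue [I, M, P, D, Q, E, O]
Visit I → queue [M, P, D, Q, E, O]
Visit M → queue [P, D, Q, E, O]
Visit P → queue [D, Q, E, O]
Visit D → queue [Q, E, O]
Visit Q → queue [E, O]
Visit E → queue [O]
Visit O → queue []

K, H, L, N, R, G, J, S, F, I, M, P, D, Q, E, O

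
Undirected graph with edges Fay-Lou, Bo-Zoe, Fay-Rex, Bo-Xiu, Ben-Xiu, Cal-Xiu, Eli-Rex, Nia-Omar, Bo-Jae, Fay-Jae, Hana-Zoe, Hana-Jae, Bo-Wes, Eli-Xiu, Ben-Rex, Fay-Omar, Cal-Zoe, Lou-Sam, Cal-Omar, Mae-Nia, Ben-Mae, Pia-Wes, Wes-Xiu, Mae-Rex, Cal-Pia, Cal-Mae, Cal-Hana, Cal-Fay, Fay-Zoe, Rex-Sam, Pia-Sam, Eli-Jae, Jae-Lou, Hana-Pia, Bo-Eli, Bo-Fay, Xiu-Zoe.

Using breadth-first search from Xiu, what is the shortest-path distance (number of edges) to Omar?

2

Level 0: Xiu
Level 1: Ben, Bo, Cal, Eli, Wes, Zoe
Level 2: Fay, Hana, Jae, Mae, Omar, Pia, Rex
Level 3: Lou, Nia, Sam
Omar first appears at level 2.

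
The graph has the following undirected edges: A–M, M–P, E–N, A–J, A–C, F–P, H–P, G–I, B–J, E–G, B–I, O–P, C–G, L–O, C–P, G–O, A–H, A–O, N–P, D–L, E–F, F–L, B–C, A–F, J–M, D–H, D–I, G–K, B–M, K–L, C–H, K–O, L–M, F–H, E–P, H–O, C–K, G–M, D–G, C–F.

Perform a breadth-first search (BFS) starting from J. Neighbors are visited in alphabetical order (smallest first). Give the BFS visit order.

Visit J; enqueue A, B, M → queue [A, B, M]
Visit A; enqueue C, F, H, O → queue [B, M, C, F, H, O]
Visit B; enqueue I → queue [M, C, F, H, O, I]
Visit M; enqueue G, L, P → queue [C, F, H, O, I, G, L, P]
Visit C; enqueue K → queue [F, H, O, I, G, L, P, K]
Visit F; enqueue E → queue [H, O, I, G, L, P, K, E]
Visit H; enqueue D → queue [O, I, G, L, P, K, E, D]
Visit O → queue [I, G, L, P, K, E, D]
Visit I → queue [G, L, P, K, E, D]
Visit G → queue [L, P, K, E, D]
Visit L → queue [P, K, E, D]
Visit P; enqueue N → queue [K, E, D, N]
Visit K → queue [E, D, N]
Visit E → queue [D, N]
Visit D → queue [N]
Visit N → queue []

J, A, B, M, C, F, H, O, I, G, L, P, K, E, D, N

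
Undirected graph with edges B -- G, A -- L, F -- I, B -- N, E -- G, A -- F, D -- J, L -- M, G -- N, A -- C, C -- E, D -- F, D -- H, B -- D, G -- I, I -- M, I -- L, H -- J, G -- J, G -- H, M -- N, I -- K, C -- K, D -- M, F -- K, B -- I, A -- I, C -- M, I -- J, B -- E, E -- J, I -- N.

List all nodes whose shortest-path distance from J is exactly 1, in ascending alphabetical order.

D, E, G, H, I

Level 0: J
Level 1: D, E, G, H, I
Level 2: A, B, C, F, K, L, M, N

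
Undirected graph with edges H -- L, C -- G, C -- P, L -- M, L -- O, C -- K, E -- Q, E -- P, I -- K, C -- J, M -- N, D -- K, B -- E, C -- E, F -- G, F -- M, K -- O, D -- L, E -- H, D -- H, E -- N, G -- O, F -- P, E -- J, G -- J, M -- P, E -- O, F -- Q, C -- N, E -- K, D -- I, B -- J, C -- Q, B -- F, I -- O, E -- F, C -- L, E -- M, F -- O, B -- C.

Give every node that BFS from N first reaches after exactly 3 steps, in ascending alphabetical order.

D, I

Level 0: N
Level 1: C, E, M
Level 2: B, F, G, H, J, K, L, O, P, Q
Level 3: D, I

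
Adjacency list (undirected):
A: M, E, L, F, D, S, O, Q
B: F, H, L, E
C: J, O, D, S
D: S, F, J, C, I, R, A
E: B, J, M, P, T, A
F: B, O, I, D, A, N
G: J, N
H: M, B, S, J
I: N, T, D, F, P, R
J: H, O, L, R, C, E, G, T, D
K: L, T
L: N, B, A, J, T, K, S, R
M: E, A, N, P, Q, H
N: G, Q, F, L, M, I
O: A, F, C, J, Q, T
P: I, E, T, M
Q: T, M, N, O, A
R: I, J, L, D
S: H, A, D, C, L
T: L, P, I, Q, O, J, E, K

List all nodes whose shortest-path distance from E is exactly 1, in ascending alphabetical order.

Level 0: E
Level 1: A, B, J, M, P, T
Level 2: C, D, F, G, H, I, K, L, N, O, Q, R, S

A, B, J, M, P, T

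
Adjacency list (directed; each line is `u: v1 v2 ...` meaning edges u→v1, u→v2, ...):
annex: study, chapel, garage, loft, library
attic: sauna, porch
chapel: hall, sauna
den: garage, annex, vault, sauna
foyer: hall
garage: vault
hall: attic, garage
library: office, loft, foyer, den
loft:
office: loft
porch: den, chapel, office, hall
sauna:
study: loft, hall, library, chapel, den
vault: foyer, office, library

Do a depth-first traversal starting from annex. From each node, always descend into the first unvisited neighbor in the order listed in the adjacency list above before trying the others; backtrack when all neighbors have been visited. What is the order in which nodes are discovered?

annex, study, loft, hall, attic, sauna, porch, den, garage, vault, foyer, office, library, chapel

Visit annex
annex → study
study → loft
study → hall
hall → attic
attic → sauna
attic → porch
porch → den
den → garage
garage → vault
vault → foyer
vault → office
vault → library
porch → chapel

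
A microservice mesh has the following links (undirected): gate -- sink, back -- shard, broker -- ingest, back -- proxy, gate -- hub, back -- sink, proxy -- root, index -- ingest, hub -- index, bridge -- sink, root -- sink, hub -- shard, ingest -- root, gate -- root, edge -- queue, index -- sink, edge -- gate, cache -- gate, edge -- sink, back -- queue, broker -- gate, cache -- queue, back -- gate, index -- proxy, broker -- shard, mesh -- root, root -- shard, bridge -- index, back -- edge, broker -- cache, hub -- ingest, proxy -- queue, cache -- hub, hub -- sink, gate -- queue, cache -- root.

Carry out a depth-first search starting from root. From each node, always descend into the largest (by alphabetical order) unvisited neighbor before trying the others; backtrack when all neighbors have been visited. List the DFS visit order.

Visit root
root → sink
sink → index
index → proxy
proxy → queue
queue → gate
gate → hub
hub → shard
shard → broker
broker → ingest
broker → cache
shard → back
back → edge
index → bridge
root → mesh

root → sink → index → proxy → queue → gate → hub → shard → broker → ingest → cache → back → edge → bridge → mesh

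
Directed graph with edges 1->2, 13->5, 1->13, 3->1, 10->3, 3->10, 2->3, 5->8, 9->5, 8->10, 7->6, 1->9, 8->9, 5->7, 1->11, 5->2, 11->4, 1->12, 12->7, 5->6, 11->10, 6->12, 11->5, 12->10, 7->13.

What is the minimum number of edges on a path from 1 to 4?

Level 0: 1
Level 1: 2, 9, 11, 12, 13
Level 2: 3, 4, 5, 7, 10
Level 3: 6, 8
4 first appears at level 2.

2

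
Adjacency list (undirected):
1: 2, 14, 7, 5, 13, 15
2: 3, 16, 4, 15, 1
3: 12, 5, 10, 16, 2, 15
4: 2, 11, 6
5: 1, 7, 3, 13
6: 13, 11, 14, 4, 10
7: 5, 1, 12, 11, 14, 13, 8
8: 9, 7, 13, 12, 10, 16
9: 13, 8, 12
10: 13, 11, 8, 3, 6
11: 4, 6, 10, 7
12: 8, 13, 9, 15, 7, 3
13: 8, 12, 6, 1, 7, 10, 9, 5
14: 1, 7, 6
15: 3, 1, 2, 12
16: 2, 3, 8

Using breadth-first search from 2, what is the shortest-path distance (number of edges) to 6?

2

Level 0: 2
Level 1: 1, 3, 4, 15, 16
Level 2: 5, 6, 7, 8, 10, 11, 12, 13, 14
Level 3: 9
6 first appears at level 2.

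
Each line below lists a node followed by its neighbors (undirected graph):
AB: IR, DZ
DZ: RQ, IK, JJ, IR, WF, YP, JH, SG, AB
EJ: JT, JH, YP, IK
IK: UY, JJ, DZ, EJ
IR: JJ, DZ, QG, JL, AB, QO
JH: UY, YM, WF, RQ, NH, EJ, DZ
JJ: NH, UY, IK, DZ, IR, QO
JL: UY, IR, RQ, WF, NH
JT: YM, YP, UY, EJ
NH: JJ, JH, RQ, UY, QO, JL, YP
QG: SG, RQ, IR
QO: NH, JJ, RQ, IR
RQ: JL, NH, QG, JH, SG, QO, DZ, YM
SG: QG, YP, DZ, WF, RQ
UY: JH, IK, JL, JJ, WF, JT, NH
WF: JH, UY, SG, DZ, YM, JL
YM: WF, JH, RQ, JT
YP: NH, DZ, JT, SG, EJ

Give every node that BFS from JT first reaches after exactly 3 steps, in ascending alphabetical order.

AB, IR, QG, QO

Level 0: JT
Level 1: EJ, UY, YM, YP
Level 2: DZ, IK, JH, JJ, JL, NH, RQ, SG, WF
Level 3: AB, IR, QG, QO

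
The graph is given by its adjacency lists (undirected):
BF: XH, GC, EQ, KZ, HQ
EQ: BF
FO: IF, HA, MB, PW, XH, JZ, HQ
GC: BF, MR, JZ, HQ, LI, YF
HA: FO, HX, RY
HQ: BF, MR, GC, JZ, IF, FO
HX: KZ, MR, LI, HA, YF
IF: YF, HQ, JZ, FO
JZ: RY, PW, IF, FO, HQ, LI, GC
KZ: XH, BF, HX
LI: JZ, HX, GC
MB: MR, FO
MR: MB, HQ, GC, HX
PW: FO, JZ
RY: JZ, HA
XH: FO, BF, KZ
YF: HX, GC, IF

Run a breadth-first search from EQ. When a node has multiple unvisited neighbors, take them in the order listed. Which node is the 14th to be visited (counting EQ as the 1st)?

Visit EQ; enqueue BF → queue [BF]
Visit BF; enqueue XH, GC, KZ, HQ → queue [XH, GC, KZ, HQ]
Visit XH; enqueue FO → queue [GC, KZ, HQ, FO]
Visit GC; enqueue MR, JZ, LI, YF → queue [KZ, HQ, FO, MR, JZ, LI, YF]
Visit KZ; enqueue HX → queue [HQ, FO, MR, JZ, LI, YF, HX]
Visit HQ; enqueue IF → queue [FO, MR, JZ, LI, YF, HX, IF]
Visit FO; enqueue HA, MB, PW → queue [MR, JZ, LI, YF, HX, IF, HA, MB, PW]
Visit MR → queue [JZ, LI, YF, HX, IF, HA, MB, PW]
Visit JZ; enqueue RY → queue [LI, YF, HX, IF, HA, MB, PW, RY]
Visit LI → queue [YF, HX, IF, HA, MB, PW, RY]
Visit YF → queue [HX, IF, HA, MB, PW, RY]
Visit HX → queue [IF, HA, MB, PW, RY]
Visit IF → queue [HA, MB, PW, RY]
Visit HA → queue [MB, PW, RY]
Visit MB → queue [PW, RY]
Visit PW → queue [RY]
Visit RY → queue []

Visit order: EQ, BF, XH, GC, KZ, HQ, FO, MR, JZ, LI, YF, HX, IF, HA, MB, PW, RY

HA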